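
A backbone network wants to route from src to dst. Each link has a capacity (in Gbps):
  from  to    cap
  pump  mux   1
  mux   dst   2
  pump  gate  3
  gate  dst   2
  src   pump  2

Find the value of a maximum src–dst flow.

Augment src->pump->mux->dst: bottleneck 1. Total 1.
Augment src->pump->gate->dst: bottleneck 1. Total 2.
No augmenting path remains in the residual graph.

2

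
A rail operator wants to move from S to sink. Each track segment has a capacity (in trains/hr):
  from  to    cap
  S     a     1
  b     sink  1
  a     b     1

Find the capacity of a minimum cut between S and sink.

Max flow = 1 (via 1 augmenting path).
In the residual at optimum, the set reachable from S is {S}.
Cut edges: S->a (cap 1). Sum = 1.

1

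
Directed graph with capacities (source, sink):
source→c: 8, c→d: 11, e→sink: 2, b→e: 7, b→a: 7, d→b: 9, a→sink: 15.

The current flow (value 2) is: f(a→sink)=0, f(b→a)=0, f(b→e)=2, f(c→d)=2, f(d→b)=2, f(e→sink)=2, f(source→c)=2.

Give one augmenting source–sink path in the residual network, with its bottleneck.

source→c→d→b→a→sink, bottleneck 6

Residual along source→c→d→b→a→sink: source→c: 6, c→d: 9, d→b: 7, b→a: 7, a→sink: 15.
Bottleneck = min = 6.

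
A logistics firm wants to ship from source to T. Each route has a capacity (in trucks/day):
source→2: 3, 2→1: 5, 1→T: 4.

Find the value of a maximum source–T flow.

Augment source→2→1→T: bottleneck 3. Total 3.
No augmenting path remains in the residual graph.

3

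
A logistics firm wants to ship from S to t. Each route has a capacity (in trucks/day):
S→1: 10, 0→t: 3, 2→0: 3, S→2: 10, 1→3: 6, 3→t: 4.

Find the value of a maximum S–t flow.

Augment S→2→0→t: bottleneck 3. Total 3.
Augment S→1→3→t: bottleneck 4. Total 7.
No augmenting path remains in the residual graph.

7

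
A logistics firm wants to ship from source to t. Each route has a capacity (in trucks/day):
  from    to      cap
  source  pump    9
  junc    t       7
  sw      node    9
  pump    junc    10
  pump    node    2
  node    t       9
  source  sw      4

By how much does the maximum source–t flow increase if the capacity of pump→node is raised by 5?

0

Original max flow = 13.
Edge pump→node does not cross the min cut (source side {source}), so extra capacity there cannot help.
New max flow = 13. Increase = 0.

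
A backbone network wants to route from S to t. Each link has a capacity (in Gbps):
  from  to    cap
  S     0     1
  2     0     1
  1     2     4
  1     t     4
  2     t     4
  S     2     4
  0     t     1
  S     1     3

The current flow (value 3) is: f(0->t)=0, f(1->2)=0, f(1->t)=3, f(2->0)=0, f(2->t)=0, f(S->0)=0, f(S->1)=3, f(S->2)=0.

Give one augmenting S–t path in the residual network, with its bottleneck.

S->2->t, bottleneck 4

Residual along S->2->t: S->2: 4, 2->t: 4.
Bottleneck = min = 4.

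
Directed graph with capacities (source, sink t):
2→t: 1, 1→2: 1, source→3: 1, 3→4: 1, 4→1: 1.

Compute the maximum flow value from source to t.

1

Augment source→3→4→1→2→t: bottleneck 1. Total 1.
No augmenting path remains in the residual graph.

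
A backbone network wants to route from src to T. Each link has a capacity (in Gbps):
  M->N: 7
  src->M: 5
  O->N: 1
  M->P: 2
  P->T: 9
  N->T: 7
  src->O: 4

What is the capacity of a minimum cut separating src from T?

Max flow = 6 (via 3 augmenting paths).
In the residual at optimum, the set reachable from src is {O, src}.
Cut edges: src->M (cap 5), O->N (cap 1). Sum = 6.

6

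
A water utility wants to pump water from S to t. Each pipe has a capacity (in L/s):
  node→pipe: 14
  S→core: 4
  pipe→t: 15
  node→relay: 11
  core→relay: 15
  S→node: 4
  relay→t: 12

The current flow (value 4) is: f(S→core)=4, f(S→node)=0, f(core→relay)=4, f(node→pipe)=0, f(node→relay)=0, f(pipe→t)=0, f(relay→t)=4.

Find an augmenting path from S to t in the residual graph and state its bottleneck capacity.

Residual along S→node→relay→t: S→node: 4, node→relay: 11, relay→t: 8.
Bottleneck = min = 4.

S→node→relay→t, bottleneck 4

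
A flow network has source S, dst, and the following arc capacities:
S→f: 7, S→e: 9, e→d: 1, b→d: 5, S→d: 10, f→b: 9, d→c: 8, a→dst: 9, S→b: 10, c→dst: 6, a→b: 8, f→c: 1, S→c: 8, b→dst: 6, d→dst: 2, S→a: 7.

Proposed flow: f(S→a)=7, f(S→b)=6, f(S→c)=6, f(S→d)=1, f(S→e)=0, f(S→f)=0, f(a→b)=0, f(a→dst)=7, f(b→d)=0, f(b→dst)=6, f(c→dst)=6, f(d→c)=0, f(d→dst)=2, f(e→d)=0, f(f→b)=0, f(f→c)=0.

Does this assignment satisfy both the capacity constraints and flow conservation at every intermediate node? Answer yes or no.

Conservation fails at d: inflow 1 ≠ outflow 2.

No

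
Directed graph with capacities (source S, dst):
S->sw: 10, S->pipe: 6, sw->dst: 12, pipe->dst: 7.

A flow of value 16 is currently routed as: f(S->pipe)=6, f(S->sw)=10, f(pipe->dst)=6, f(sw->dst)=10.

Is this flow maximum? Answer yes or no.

Yes

Residual reachable from S: {S}; dst is not reachable.
Saturated cut: S->sw, S->pipe with total capacity 16 = current flow value. Flow is maximum.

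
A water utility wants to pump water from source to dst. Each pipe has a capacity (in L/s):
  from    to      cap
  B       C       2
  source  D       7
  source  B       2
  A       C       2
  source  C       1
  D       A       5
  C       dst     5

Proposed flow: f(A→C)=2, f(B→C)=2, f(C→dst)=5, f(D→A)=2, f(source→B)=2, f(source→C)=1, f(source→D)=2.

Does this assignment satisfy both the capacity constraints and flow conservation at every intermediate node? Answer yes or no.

Every edge has 0 ≤ f(e) ≤ cap(e).
At each intermediate node, inflow equals outflow.

Yes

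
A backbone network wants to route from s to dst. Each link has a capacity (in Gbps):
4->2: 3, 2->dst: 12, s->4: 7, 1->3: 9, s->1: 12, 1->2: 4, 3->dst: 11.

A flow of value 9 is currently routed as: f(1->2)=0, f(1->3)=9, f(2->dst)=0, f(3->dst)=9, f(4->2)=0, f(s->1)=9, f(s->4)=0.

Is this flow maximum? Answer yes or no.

Residual path s->1->2->dst has bottleneck 3 > 0.
Pushing 3 along it raises the flow to 12, so the given flow is not maximum.

No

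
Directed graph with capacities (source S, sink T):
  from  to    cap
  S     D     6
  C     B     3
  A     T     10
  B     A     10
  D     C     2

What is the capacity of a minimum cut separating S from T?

Max flow = 2 (via 1 augmenting path).
In the residual at optimum, the set reachable from S is {D, S}.
Cut edges: D->C (cap 2). Sum = 2.

2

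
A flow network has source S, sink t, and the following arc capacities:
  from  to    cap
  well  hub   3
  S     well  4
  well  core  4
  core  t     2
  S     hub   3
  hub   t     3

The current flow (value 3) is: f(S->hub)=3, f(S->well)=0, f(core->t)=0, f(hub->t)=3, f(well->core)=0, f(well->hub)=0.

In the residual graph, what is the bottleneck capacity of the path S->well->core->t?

Residual capacities along the path: S->well: 4, well->core: 4, core->t: 2.
Minimum is 2.

2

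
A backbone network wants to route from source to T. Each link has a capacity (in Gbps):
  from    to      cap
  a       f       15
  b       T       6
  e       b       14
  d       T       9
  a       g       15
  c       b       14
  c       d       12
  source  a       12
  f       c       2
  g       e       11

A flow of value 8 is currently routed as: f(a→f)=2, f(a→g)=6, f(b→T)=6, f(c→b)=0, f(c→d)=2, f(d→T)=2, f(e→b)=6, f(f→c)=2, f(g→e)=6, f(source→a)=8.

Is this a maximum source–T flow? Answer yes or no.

Residual reachable from source: {a, b, e, f, g, source}; T is not reachable.
Saturated cut: f→c, b→T with total capacity 8 = current flow value. Flow is maximum.

Yes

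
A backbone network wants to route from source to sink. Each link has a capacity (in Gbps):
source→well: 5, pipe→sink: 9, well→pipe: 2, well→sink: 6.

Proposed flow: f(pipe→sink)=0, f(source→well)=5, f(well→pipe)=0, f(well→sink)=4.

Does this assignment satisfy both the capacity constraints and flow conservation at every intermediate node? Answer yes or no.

No

Conservation fails at well: inflow 5 ≠ outflow 4.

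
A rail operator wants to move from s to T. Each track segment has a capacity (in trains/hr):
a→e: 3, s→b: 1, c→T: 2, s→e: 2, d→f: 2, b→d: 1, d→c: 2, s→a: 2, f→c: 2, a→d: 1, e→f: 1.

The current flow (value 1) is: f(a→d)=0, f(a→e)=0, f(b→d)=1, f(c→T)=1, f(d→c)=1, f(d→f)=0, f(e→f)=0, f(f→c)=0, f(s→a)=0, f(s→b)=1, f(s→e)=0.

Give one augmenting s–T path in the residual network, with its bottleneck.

s→a→d→c→T, bottleneck 1

Residual along s→a→d→c→T: s→a: 2, a→d: 1, d→c: 1, c→T: 1.
Bottleneck = min = 1.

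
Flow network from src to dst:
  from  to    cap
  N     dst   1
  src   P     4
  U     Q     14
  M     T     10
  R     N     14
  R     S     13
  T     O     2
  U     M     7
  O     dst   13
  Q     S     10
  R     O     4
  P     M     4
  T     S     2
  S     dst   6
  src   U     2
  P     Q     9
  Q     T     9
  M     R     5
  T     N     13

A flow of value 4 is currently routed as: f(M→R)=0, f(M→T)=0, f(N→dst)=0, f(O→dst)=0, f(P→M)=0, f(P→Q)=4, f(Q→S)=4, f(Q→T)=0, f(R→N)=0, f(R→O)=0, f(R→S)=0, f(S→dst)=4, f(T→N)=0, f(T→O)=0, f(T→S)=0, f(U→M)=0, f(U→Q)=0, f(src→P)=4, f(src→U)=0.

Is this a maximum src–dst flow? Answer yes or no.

Residual path src→U→Q→S→dst has bottleneck 2 > 0.
Pushing 2 along it raises the flow to 6, so the given flow is not maximum.

No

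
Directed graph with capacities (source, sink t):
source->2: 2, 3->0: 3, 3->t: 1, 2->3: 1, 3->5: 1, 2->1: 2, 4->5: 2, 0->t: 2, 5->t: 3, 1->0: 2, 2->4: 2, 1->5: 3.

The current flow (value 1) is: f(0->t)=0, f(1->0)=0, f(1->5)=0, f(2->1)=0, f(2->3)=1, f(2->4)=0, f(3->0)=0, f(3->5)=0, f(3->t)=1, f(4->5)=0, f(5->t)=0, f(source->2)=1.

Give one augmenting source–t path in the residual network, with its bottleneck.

source->2->4->5->t, bottleneck 1

Residual along source->2->4->5->t: source->2: 1, 2->4: 2, 4->5: 2, 5->t: 3.
Bottleneck = min = 1.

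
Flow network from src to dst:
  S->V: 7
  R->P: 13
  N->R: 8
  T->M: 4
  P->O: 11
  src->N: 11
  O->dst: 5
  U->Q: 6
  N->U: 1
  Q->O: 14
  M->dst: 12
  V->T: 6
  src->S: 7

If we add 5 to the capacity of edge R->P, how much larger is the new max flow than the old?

0

Original max flow = 9.
Edge R->P does not cross the min cut (source side {N, O, P, Q, R, S, T, U, V, src}), so extra capacity there cannot help.
New max flow = 9. Increase = 0.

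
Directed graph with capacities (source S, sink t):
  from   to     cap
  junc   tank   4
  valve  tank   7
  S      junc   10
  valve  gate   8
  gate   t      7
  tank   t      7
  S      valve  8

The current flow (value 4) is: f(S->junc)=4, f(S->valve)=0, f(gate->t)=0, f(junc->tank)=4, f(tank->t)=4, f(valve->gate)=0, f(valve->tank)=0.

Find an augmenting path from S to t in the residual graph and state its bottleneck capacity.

Residual along S->valve->tank->t: S->valve: 8, valve->tank: 7, tank->t: 3.
Bottleneck = min = 3.

S->valve->tank->t, bottleneck 3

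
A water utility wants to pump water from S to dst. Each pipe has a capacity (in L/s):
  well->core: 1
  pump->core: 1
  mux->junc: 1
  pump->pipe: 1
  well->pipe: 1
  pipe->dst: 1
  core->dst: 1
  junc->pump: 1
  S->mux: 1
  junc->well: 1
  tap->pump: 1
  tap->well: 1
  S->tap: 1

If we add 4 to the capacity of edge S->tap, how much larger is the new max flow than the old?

Original max flow = 2.
Even with extra capacity on S->tap, another cut of capacity 2 remains binding.
New max flow = 2. Increase = 0.

0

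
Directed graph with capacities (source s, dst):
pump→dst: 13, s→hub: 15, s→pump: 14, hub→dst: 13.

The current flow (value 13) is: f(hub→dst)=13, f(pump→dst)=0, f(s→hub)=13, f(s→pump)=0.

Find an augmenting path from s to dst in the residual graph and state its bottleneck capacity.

s→pump→dst, bottleneck 13

Residual along s→pump→dst: s→pump: 14, pump→dst: 13.
Bottleneck = min = 13.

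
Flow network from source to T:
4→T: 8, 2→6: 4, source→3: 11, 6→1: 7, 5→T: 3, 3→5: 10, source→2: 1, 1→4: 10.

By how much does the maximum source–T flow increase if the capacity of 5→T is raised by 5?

Original max flow = 4.
After raising cap(5→T), augmenting paths through that edge carry 5 more units.
New max flow = 9. Increase = 5.

5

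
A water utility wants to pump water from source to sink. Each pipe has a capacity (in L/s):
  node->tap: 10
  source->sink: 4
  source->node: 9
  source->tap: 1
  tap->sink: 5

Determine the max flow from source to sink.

Augment source->sink: bottleneck 4. Total 4.
Augment source->tap->sink: bottleneck 1. Total 5.
Augment source->node->tap->sink: bottleneck 4. Total 9.
No augmenting path remains in the residual graph.

9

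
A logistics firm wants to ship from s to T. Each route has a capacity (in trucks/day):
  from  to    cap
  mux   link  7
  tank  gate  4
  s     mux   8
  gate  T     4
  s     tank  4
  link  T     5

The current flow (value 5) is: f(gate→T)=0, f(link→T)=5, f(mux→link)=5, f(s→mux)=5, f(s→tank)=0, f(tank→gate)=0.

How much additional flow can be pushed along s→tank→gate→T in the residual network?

Residual capacities along the path: s→tank: 4, tank→gate: 4, gate→T: 4.
Minimum is 4.

4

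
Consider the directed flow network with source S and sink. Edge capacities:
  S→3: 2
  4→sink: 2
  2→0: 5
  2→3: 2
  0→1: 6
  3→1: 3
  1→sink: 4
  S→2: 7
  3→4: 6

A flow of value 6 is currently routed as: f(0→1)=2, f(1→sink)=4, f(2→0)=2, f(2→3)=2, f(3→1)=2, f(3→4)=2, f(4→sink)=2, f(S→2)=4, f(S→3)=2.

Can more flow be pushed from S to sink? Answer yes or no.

Residual reachable from S: {0, 1, 2, 3, 4, S}; sink is not reachable.
Saturated cut: 4→sink, 1→sink with total capacity 6 = current flow value. Flow is maximum.

No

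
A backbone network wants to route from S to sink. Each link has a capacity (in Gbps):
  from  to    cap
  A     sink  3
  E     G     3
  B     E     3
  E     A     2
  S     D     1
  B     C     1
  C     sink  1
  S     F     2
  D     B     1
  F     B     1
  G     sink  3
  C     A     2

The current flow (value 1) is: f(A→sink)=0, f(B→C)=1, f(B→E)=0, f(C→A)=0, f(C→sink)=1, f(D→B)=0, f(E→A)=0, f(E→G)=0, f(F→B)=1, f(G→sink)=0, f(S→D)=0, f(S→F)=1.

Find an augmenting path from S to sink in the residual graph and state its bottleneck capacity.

Residual along S→D→B→E→A→sink: S→D: 1, D→B: 1, B→E: 3, E→A: 2, A→sink: 3.
Bottleneck = min = 1.

S→D→B→E→A→sink, bottleneck 1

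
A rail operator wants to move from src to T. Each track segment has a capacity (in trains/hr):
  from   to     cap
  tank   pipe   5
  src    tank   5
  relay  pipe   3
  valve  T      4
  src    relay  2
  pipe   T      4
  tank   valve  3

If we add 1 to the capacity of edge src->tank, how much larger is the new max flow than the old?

Original max flow = 7.
Even with extra capacity on src->tank, another cut of capacity 7 remains binding.
New max flow = 7. Increase = 0.

0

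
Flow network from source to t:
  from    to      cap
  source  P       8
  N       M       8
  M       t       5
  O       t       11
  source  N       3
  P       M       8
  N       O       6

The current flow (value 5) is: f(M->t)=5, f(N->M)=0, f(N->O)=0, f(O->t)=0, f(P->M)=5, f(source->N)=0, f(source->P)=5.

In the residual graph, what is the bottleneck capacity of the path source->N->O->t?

3

Residual capacities along the path: source->N: 3, N->O: 6, O->t: 11.
Minimum is 3.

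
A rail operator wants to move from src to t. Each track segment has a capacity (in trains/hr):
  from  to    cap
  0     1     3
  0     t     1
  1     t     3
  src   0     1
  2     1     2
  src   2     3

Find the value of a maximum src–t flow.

Augment src->0->t: bottleneck 1. Total 1.
Augment src->2->1->t: bottleneck 2. Total 3.
No augmenting path remains in the residual graph.

3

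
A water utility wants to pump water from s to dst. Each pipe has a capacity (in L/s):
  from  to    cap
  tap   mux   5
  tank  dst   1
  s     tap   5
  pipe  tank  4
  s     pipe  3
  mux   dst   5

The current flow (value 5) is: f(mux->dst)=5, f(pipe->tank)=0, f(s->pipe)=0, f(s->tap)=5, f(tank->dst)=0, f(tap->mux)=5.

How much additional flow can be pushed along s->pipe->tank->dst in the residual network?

1

Residual capacities along the path: s->pipe: 3, pipe->tank: 4, tank->dst: 1.
Minimum is 1.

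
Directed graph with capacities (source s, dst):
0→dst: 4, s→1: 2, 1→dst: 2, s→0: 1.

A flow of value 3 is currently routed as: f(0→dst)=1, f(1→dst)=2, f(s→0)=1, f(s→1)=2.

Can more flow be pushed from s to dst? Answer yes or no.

No

Residual reachable from s: {s}; dst is not reachable.
Saturated cut: s→1, s→0 with total capacity 3 = current flow value. Flow is maximum.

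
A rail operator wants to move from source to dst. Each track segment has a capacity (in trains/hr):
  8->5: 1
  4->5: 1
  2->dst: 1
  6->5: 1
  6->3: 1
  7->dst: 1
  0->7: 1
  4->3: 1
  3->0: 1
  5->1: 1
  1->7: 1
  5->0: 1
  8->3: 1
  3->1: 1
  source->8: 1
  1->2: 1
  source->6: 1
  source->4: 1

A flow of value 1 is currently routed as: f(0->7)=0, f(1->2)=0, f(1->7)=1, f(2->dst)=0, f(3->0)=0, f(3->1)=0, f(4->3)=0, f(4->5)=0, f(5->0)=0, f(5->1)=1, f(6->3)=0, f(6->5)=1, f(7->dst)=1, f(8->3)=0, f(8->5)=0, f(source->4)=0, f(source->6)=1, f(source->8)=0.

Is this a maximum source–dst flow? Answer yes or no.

No

Residual path source->8->3->1->2->dst has bottleneck 1 > 0.
Pushing 1 along it raises the flow to 2, so the given flow is not maximum.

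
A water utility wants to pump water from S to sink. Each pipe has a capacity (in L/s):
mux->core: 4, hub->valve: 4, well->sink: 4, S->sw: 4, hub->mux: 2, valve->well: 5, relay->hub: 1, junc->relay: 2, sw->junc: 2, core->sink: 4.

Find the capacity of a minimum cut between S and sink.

1

Max flow = 1 (via 1 augmenting path).
In the residual at optimum, the set reachable from S is {S, junc, relay, sw}.
Cut edges: relay->hub (cap 1). Sum = 1.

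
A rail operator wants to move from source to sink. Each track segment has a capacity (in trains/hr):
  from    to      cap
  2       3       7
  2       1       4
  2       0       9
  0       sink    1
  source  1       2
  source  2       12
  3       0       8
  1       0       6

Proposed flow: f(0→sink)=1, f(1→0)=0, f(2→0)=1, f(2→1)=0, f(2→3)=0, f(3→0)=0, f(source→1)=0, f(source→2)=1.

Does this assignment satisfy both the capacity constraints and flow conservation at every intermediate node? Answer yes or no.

Every edge has 0 ≤ f(e) ≤ cap(e).
At each intermediate node, inflow equals outflow.

Yes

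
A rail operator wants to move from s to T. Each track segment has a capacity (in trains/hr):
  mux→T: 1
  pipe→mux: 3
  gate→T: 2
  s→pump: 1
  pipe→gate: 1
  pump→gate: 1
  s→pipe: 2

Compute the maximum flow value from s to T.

Augment s→pipe→mux→T: bottleneck 1. Total 1.
Augment s→pipe→gate→T: bottleneck 1. Total 2.
Augment s→pump→gate→T: bottleneck 1. Total 3.
No augmenting path remains in the residual graph.

3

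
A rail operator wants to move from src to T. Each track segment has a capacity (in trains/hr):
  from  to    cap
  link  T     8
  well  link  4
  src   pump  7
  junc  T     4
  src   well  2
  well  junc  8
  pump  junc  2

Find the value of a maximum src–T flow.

4

Augment src->well->link->T: bottleneck 2. Total 2.
Augment src->pump->junc->T: bottleneck 2. Total 4.
No augmenting path remains in the residual graph.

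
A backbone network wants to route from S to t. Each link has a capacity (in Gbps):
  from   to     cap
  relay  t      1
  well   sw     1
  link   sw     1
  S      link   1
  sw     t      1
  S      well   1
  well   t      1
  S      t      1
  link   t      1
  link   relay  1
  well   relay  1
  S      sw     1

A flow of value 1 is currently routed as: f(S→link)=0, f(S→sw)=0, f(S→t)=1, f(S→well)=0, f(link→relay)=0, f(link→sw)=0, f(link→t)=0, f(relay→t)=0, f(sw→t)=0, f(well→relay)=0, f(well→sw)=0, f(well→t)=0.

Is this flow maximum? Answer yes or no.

No

Residual path S→link→t has bottleneck 1 > 0.
Pushing 1 along it raises the flow to 2, so the given flow is not maximum.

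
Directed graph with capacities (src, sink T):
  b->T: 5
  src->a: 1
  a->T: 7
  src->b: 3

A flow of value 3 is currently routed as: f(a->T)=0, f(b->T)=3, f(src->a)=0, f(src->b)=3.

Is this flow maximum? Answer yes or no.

Residual path src->a->T has bottleneck 1 > 0.
Pushing 1 along it raises the flow to 4, so the given flow is not maximum.

No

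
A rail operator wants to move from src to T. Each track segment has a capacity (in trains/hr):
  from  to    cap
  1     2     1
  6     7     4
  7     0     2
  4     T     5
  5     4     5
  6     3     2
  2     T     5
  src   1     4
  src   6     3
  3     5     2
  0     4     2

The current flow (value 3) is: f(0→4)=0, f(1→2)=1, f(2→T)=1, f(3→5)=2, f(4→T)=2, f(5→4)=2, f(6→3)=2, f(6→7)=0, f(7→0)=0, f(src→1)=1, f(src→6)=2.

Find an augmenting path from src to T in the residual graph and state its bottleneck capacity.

src→6→7→0→4→T, bottleneck 1

Residual along src→6→7→0→4→T: src→6: 1, 6→7: 4, 7→0: 2, 0→4: 2, 4→T: 3.
Bottleneck = min = 1.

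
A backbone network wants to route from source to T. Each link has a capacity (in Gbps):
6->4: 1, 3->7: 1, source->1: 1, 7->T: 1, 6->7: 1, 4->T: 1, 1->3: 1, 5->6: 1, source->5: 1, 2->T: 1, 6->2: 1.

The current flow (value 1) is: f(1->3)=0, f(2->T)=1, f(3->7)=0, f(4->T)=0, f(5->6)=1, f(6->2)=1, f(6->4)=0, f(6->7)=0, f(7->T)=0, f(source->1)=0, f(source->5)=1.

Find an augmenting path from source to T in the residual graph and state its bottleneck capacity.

source->1->3->7->T, bottleneck 1

Residual along source->1->3->7->T: source->1: 1, 1->3: 1, 3->7: 1, 7->T: 1.
Bottleneck = min = 1.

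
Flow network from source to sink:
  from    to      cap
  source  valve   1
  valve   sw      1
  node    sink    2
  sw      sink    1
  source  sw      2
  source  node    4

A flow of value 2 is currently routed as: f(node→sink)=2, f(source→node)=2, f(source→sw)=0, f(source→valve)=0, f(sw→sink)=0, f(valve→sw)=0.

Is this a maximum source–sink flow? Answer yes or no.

Residual path source→sw→sink has bottleneck 1 > 0.
Pushing 1 along it raises the flow to 3, so the given flow is not maximum.

No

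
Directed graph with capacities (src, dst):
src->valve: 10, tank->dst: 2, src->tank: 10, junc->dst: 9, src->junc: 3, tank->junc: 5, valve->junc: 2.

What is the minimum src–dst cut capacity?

Max flow = 11 (via 4 augmenting paths).
In the residual at optimum, the set reachable from src is {junc, src, tank, valve}.
Cut edges: tank->dst (cap 2), junc->dst (cap 9). Sum = 11.

11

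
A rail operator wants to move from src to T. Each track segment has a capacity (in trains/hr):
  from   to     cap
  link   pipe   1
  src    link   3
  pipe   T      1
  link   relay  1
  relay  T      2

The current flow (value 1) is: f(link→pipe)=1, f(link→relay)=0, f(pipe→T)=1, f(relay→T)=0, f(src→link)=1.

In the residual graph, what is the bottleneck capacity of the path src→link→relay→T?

1

Residual capacities along the path: src→link: 2, link→relay: 1, relay→T: 2.
Minimum is 1.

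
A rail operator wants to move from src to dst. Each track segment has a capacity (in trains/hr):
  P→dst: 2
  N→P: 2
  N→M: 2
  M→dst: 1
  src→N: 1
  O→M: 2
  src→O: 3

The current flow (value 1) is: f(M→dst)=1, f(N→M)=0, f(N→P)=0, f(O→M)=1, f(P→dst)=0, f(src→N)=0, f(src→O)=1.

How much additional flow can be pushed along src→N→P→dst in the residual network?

Residual capacities along the path: src→N: 1, N→P: 2, P→dst: 2.
Minimum is 1.

1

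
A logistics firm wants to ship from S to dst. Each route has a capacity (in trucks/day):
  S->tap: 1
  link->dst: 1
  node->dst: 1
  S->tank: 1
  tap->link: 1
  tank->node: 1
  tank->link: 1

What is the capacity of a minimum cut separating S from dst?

Max flow = 2 (via 2 augmenting paths).
In the residual at optimum, the set reachable from S is {S}.
Cut edges: S->tank (cap 1), S->tap (cap 1). Sum = 2.

2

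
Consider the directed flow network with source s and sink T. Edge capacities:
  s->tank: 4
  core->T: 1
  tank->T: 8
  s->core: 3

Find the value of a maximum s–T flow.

5

Augment s->core->T: bottleneck 1. Total 1.
Augment s->tank->T: bottleneck 4. Total 5.
No augmenting path remains in the residual graph.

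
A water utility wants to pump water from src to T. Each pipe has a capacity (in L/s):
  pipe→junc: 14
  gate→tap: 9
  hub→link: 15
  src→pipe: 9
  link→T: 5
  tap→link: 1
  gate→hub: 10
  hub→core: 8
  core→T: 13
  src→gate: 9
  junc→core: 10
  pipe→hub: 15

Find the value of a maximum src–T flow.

18

Augment src→gate→tap→link→T: bottleneck 1. Total 1.
Augment src→gate→hub→link→T: bottleneck 4. Total 5.
Augment src→gate→hub→core→T: bottleneck 4. Total 9.
Augment src→pipe→hub→core→T: bottleneck 4. Total 13.
Augment src→pipe→junc→core→T: bottleneck 5. Total 18.
No augmenting path remains in the residual graph.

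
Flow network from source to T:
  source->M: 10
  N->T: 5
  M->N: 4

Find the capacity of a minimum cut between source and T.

Max flow = 4 (via 1 augmenting path).
In the residual at optimum, the set reachable from source is {M, source}.
Cut edges: M->N (cap 4). Sum = 4.

4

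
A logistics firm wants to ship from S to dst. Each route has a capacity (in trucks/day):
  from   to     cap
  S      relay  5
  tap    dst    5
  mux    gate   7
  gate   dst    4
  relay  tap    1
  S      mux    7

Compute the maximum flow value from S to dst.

5

Augment S→mux→gate→dst: bottleneck 4. Total 4.
Augment S→relay→tap→dst: bottleneck 1. Total 5.
No augmenting path remains in the residual graph.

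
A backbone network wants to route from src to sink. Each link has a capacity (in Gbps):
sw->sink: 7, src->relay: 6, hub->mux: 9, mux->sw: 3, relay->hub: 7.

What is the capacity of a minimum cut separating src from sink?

Max flow = 3 (via 1 augmenting path).
In the residual at optimum, the set reachable from src is {hub, mux, relay, src}.
Cut edges: mux->sw (cap 3). Sum = 3.

3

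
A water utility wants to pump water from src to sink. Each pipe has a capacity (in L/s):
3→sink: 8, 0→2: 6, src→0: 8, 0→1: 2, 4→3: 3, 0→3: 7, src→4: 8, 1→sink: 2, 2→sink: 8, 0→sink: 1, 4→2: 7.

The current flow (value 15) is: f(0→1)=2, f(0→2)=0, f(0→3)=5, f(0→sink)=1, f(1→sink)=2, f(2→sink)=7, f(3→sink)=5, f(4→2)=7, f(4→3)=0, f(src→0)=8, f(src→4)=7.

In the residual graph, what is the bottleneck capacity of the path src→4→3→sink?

Residual capacities along the path: src→4: 1, 4→3: 3, 3→sink: 3.
Minimum is 1.

1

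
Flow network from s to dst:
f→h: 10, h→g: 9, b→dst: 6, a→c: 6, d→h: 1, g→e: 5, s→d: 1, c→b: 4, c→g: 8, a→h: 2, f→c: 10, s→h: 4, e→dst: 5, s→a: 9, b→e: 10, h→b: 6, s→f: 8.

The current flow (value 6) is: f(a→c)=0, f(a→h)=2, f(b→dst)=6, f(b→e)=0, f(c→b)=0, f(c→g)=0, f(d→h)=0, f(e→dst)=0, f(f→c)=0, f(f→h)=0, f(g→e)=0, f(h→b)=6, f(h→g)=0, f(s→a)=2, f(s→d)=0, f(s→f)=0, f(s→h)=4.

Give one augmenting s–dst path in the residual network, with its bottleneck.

s→a→c→b→e→dst, bottleneck 4

Residual along s→a→c→b→e→dst: s→a: 7, a→c: 6, c→b: 4, b→e: 10, e→dst: 5.
Bottleneck = min = 4.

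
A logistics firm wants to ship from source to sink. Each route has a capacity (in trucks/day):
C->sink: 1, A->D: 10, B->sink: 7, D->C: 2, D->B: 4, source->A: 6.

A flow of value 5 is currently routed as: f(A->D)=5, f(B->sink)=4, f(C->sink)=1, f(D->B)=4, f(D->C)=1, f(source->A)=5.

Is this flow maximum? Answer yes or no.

Yes

Residual reachable from source: {A, C, D, source}; sink is not reachable.
Saturated cut: D->B, C->sink with total capacity 5 = current flow value. Flow is maximum.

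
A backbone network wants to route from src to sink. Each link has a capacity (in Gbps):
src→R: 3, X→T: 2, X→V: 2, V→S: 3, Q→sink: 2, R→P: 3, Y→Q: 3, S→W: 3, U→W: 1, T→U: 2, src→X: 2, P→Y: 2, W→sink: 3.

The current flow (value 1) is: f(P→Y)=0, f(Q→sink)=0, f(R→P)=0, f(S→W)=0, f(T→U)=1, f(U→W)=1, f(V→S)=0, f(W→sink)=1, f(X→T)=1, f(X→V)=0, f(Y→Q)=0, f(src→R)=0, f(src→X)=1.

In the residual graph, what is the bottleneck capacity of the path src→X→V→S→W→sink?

Residual capacities along the path: src→X: 1, X→V: 2, V→S: 3, S→W: 3, W→sink: 2.
Minimum is 1.

1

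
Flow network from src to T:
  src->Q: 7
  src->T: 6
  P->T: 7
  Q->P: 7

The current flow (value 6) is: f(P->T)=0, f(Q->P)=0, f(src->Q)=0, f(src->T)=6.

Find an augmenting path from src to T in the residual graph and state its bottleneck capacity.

src->Q->P->T, bottleneck 7

Residual along src->Q->P->T: src->Q: 7, Q->P: 7, P->T: 7.
Bottleneck = min = 7.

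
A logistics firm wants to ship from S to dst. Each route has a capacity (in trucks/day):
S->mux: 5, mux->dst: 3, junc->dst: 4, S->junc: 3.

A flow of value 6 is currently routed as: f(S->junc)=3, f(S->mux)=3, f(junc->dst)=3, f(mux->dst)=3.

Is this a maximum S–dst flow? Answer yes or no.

Residual reachable from S: {S, mux}; dst is not reachable.
Saturated cut: S->junc, mux->dst with total capacity 6 = current flow value. Flow is maximum.

Yes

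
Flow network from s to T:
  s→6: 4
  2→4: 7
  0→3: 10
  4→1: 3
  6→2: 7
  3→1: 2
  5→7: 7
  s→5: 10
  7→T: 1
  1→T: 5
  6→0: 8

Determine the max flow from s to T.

Augment s→5→7→T: bottleneck 1. Total 1.
Augment s→6→2→4→1→T: bottleneck 3. Total 4.
Augment s→6→0→3→1→T: bottleneck 1. Total 5.
No augmenting path remains in the residual graph.

5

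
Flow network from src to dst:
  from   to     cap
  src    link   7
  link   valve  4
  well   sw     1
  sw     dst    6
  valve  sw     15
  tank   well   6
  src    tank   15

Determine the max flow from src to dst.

Augment src->tank->well->sw->dst: bottleneck 1. Total 1.
Augment src->link->valve->sw->dst: bottleneck 4. Total 5.
No augmenting path remains in the residual graph.

5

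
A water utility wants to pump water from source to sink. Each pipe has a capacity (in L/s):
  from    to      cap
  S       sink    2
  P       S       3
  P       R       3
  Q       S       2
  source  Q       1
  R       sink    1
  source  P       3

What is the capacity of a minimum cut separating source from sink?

3

Max flow = 3 (via 2 augmenting paths).
In the residual at optimum, the set reachable from source is {P, Q, R, S, source}.
Cut edges: R->sink (cap 1), S->sink (cap 2). Sum = 3.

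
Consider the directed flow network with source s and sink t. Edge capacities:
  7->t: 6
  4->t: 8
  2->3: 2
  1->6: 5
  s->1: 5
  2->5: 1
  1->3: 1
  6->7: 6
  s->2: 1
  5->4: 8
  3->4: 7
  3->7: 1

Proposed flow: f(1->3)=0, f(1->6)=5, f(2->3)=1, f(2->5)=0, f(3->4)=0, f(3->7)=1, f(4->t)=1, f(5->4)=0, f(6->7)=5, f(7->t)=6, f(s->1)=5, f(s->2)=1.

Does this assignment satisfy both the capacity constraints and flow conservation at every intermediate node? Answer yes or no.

No

Conservation fails at 4: inflow 0 ≠ outflow 1.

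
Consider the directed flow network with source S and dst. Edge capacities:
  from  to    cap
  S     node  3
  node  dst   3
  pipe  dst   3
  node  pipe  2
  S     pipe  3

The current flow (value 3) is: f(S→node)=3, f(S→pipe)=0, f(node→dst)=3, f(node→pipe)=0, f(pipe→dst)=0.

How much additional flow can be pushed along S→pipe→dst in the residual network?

Residual capacities along the path: S→pipe: 3, pipe→dst: 3.
Minimum is 3.

3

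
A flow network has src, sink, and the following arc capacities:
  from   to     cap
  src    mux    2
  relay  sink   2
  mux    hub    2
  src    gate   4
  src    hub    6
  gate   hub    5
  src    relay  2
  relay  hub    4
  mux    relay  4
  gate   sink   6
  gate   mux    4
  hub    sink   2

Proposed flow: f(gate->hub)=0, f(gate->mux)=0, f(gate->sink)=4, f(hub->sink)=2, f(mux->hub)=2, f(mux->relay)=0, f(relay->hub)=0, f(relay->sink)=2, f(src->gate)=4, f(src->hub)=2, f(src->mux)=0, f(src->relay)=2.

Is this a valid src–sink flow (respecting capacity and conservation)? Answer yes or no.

No

Conservation fails at mux: inflow 0 ≠ outflow 2.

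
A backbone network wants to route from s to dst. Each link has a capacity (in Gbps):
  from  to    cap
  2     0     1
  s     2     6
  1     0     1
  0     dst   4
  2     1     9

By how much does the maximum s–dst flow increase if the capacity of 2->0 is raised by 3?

Original max flow = 2.
After raising cap(2->0), augmenting paths through that edge carry 2 more units.
New max flow = 4. Increase = 2.

2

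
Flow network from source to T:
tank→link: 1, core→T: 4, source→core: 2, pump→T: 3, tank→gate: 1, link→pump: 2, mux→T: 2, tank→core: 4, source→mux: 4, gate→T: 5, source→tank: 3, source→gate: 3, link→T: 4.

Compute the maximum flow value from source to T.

10

Augment source→mux→T: bottleneck 2. Total 2.
Augment source→gate→T: bottleneck 3. Total 5.
Augment source→core→T: bottleneck 2. Total 7.
Augment source→tank→gate→T: bottleneck 1. Total 8.
Augment source→tank→core→T: bottleneck 2. Total 10.
No augmenting path remains in the residual graph.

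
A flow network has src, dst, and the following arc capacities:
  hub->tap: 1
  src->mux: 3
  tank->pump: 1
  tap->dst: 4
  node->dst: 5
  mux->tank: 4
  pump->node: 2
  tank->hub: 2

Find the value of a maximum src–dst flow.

2

Augment src->mux->tank->pump->node->dst: bottleneck 1. Total 1.
Augment src->mux->tank->hub->tap->dst: bottleneck 1. Total 2.
No augmenting path remains in the residual graph.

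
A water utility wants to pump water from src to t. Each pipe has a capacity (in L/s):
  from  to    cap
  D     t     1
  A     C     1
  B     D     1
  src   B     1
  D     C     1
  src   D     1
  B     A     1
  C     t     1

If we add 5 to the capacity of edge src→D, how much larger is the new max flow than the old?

0

Original max flow = 2.
Even with extra capacity on src→D, another cut of capacity 2 remains binding.
New max flow = 2. Increase = 0.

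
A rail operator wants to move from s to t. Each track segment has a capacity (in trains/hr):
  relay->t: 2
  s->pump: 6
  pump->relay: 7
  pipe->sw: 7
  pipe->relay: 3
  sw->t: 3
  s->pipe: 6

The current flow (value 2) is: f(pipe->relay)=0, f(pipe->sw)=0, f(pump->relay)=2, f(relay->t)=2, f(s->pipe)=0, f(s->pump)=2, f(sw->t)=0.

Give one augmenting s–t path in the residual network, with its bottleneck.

Residual along s->pipe->sw->t: s->pipe: 6, pipe->sw: 7, sw->t: 3.
Bottleneck = min = 3.

s->pipe->sw->t, bottleneck 3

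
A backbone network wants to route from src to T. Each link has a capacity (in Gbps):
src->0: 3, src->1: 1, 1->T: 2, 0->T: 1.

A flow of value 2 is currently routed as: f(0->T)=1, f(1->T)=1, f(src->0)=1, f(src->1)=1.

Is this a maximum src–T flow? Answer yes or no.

Yes

Residual reachable from src: {0, src}; T is not reachable.
Saturated cut: src->1, 0->T with total capacity 2 = current flow value. Flow is maximum.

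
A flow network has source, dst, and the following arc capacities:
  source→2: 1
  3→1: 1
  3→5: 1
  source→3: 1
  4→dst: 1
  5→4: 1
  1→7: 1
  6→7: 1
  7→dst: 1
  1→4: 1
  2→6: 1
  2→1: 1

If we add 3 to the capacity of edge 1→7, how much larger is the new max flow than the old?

Original max flow = 2.
Edge 1→7 does not cross the min cut (source side {source}), so extra capacity there cannot help.
New max flow = 2. Increase = 0.

0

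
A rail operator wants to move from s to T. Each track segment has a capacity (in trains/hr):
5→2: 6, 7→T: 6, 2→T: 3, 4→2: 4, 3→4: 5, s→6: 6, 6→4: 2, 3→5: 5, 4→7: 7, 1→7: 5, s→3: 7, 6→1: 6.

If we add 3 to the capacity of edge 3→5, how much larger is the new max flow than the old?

Original max flow = 9.
Edge 3→5 does not cross the min cut (source side {1, 2, 3, 4, 5, 6, 7, s}), so extra capacity there cannot help.
New max flow = 9. Increase = 0.

0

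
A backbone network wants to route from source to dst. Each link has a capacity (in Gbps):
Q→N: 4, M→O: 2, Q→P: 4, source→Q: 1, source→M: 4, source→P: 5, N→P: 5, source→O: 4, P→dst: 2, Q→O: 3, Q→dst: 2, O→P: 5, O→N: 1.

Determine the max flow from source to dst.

Augment source→Q→dst: bottleneck 1. Total 1.
Augment source→P→dst: bottleneck 2. Total 3.
No augmenting path remains in the residual graph.

3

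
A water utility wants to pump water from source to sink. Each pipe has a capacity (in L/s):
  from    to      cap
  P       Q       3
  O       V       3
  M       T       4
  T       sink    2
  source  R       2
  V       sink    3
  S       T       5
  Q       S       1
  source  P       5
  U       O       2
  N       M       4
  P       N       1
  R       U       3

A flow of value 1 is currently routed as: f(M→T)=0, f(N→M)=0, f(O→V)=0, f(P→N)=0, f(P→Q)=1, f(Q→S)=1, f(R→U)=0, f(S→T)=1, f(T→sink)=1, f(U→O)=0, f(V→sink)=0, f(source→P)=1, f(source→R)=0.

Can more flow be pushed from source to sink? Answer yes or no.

Residual path source→P→N→M→T→sink has bottleneck 1 > 0.
Pushing 1 along it raises the flow to 2, so the given flow is not maximum.

Yes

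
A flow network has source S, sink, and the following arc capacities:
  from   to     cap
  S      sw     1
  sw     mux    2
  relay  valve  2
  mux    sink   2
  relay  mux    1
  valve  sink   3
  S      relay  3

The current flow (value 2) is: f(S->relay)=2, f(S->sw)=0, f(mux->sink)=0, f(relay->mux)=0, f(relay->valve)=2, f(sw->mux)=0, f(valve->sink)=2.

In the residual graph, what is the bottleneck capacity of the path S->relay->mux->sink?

Residual capacities along the path: S->relay: 1, relay->mux: 1, mux->sink: 2.
Minimum is 1.

1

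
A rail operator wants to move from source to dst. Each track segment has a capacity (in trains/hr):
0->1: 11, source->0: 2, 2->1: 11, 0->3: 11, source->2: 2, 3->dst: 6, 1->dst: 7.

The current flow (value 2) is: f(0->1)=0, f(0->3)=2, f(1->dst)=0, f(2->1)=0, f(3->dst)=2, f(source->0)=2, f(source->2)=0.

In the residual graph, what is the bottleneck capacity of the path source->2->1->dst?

Residual capacities along the path: source->2: 2, 2->1: 11, 1->dst: 7.
Minimum is 2.

2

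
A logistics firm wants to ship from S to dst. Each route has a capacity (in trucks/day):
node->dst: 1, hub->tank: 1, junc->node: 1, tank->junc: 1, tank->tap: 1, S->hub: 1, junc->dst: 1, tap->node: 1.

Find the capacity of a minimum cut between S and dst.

1

Max flow = 1 (via 1 augmenting path).
In the residual at optimum, the set reachable from S is {S}.
Cut edges: S->hub (cap 1). Sum = 1.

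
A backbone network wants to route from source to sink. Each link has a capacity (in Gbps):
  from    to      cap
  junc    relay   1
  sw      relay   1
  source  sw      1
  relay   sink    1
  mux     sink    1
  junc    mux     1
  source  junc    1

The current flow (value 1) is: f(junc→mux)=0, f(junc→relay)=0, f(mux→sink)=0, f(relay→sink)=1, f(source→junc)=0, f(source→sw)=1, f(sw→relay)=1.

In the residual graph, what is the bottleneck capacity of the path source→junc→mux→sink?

Residual capacities along the path: source→junc: 1, junc→mux: 1, mux→sink: 1.
Minimum is 1.

1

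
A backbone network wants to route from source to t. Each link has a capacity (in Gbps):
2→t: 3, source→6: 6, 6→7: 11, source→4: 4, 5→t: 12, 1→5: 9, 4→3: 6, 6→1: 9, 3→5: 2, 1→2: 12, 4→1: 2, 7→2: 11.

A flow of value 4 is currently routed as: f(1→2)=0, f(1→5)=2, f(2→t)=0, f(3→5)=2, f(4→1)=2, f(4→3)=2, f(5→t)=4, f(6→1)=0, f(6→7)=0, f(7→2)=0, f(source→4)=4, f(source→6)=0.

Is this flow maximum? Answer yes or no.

No

Residual path source→6→1→5→t has bottleneck 6 > 0.
Pushing 6 along it raises the flow to 10, so the given flow is not maximum.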